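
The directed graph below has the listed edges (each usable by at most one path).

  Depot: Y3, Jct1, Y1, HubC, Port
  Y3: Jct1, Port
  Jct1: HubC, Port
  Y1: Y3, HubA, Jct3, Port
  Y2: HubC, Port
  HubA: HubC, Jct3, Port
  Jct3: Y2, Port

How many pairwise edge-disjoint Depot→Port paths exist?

Assign every edge capacity 1; by Menger, the answer equals the max flow.
Path Depot→Port (+1); total 1.
Path Depot→Y3→Port (+1); total 2.
Path Depot→Jct1→Port (+1); total 3.
Path Depot→Y1→Port (+1); total 4.
No residual Depot→Port path; max flow = 4.
Certifying cut of size 4: {Depot→Jct1, Depot→Port, Depot→Y1, Depot→Y3}.

4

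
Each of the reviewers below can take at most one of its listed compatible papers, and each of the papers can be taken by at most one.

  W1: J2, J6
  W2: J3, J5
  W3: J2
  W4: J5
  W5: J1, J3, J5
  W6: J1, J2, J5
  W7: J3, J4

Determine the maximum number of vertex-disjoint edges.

Unit-capacity flow: source→left, listed edges, right→sink; max matching = max flow.
Augmenting path W1→J2 (+1); matched 1.
Augmenting path W2→J3 (+1); matched 2.
Augmenting path W4→J5 (+1); matched 3.
Augmenting path W5→J1 (+1); matched 4.
Augmenting path W7→J4 (+1); matched 5.
Augmenting path W3→J2→W1→J6 (+1); matched 6.
No augmenting path remains; maximum matching = 6.
König certificate: {W1, W7, J1, J2, J3, J5} is a vertex cover of size 6 (every listed pair touches it), so no matching can be larger.

6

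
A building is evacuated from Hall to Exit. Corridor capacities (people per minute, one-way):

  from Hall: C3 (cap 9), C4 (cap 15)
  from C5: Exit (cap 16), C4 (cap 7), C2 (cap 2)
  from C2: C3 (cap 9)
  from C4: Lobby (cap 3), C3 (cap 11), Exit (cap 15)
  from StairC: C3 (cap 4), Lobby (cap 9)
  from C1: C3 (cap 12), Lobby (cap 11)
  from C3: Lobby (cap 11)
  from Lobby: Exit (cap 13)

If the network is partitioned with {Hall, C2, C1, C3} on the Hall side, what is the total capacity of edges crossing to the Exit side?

Edges leaving {Hall, C2, C1, C3}: Hall→C4 (15), C1→Lobby (11), C3→Lobby (11).
Cut capacity = 15 + 11 + 11 = 37.

37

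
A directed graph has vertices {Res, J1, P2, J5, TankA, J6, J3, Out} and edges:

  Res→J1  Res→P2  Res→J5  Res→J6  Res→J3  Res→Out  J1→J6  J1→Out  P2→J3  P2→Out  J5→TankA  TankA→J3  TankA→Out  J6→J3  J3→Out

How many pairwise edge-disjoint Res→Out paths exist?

Assign every edge capacity 1; by Menger, the answer equals the max flow.
Path Res→Out (+1); total 1.
Path Res→J1→Out (+1); total 2.
Path Res→P2→Out (+1); total 3.
Path Res→J3→Out (+1); total 4.
Path Res→J5→TankA→Out (+1); total 5.
No residual Res→Out path; max flow = 5.
Certifying cut of size 5: {J3→Out, Res→J1, Res→J5, Res→Out, Res→P2}.

5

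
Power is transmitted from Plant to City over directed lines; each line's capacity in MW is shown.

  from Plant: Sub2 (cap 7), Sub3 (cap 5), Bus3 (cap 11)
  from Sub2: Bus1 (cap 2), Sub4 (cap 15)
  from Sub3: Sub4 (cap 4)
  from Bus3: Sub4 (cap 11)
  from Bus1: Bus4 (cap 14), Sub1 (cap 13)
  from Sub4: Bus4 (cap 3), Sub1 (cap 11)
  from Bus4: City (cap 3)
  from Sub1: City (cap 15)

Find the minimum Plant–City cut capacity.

Augment Plant→Sub2→Bus1→Bus4→City: bottleneck 2, flow now 2.
Augment Plant→Sub2→Sub4→Bus4→City: bottleneck 1, flow now 3.
Augment Plant→Sub2→Sub4→Sub1→City: bottleneck 4, flow now 7.
Augment Plant→Sub3→Sub4→Sub1→City: bottleneck 4, flow now 11.
Augment Plant→Bus3→Sub4→Sub1→City: bottleneck 3, flow now 14.
Augment Plant→Bus3→Sub4→Bus4→Bus1→Sub1→City: bottleneck 2, flow now 16. (uses reverse residual edge)
No augmenting path remains; maximum flow = 16.
By max-flow min-cut, the minimum cut capacity equals the max flow.
In the residual graph, reachable from Plant: {Plant, Sub2, Sub3, Bus3, Sub4}.
Min-cut edges: Sub2→Bus1 (2), Sub4→Bus4 (3), Sub4→Sub1 (11); capacity 2 + 3 + 11 = 16.

16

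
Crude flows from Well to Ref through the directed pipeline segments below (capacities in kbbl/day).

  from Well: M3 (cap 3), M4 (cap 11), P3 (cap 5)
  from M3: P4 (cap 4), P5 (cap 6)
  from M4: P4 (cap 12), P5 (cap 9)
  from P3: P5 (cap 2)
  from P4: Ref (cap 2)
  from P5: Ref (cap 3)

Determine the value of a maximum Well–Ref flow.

5

Augment Well→M3→P4→Ref: bottleneck 2, flow now 2.
Augment Well→M3→P5→Ref: bottleneck 1, flow now 3.
Augment Well→M4→P5→Ref: bottleneck 2, flow now 5.
No augmenting path remains; maximum flow = 5.
In the residual graph, reachable from Well: {Well, M3, M4, P3, P4, P5}.
Min-cut edges: P4→Ref (2), P5→Ref (3); capacity 2 + 3 = 5.
This cut is saturated, so no flow can exceed 5.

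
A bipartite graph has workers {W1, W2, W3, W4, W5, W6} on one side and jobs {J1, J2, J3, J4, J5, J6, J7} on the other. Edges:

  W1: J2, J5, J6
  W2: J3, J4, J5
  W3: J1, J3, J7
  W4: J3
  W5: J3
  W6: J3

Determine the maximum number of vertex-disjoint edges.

4

Unit-capacity flow: source→left, listed edges, right→sink; max matching = max flow.
Augmenting path W1→J2 (+1); matched 1.
Augmenting path W2→J3 (+1); matched 2.
Augmenting path W3→J1 (+1); matched 3.
Augmenting path W4→J3→W2→J4 (+1); matched 4.
No augmenting path remains; maximum matching = 4.
König certificate: {W1, W2, W3, J3} is a vertex cover of size 4 (every listed pair touches it), so no matching can be larger.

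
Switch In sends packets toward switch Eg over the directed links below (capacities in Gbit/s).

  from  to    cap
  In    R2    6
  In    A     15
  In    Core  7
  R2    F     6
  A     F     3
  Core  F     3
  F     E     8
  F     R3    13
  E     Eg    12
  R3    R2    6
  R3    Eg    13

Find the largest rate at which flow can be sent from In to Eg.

Augment In→R2→F→E→Eg: bottleneck 6, flow now 6.
Augment In→A→F→E→Eg: bottleneck 2, flow now 8.
Augment In→A→F→R3→Eg: bottleneck 1, flow now 9.
Augment In→Core→F→R3→Eg: bottleneck 3, flow now 12.
No augmenting path remains; maximum flow = 12.
In the residual graph, reachable from In: {In, A, Core}.
Min-cut edges: In→R2 (6), A→F (3), Core→F (3); capacity 6 + 3 + 3 = 12.
This cut is saturated, so no flow can exceed 12.

12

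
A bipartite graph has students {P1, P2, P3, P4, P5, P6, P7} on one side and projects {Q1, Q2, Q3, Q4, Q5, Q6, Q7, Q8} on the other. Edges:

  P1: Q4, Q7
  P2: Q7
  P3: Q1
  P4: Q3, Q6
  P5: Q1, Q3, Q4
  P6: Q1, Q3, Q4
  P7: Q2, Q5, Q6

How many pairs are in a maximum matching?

Unit-capacity flow: source→left, listed edges, right→sink; max matching = max flow.
Augmenting path P1→Q4 (+1); matched 1.
Augmenting path P2→Q7 (+1); matched 2.
Augmenting path P3→Q1 (+1); matched 3.
Augmenting path P4→Q3 (+1); matched 4.
Augmenting path P7→Q2 (+1); matched 5.
Augmenting path P5→Q3→P4→Q6 (+1); matched 6.
No augmenting path remains; maximum matching = 6.
König certificate: {P4, P7, Q1, Q3, Q4, Q7} is a vertex cover of size 6 (every listed pair touches it), so no matching can be larger.

6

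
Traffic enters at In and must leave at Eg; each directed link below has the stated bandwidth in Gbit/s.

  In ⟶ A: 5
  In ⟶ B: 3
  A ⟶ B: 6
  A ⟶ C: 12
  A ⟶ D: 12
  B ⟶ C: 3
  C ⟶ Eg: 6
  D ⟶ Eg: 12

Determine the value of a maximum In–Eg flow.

8

Augment In→A→C→Eg: bottleneck 5, flow now 5.
Augment In→B→C→Eg: bottleneck 1, flow now 6.
Augment In→B→C→A→D→Eg: bottleneck 2, flow now 8. (uses reverse residual edge)
No augmenting path remains; maximum flow = 8.
In the residual graph, reachable from In: {In}.
Min-cut edges: In→A (5), In→B (3); capacity 5 + 3 = 8.
This cut is saturated, so no flow can exceed 8.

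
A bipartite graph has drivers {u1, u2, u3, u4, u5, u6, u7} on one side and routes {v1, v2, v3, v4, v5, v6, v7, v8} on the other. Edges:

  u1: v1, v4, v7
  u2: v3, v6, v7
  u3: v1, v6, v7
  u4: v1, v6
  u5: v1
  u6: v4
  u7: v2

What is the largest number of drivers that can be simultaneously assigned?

6

Unit-capacity flow: source→left, listed edges, right→sink; max matching = max flow.
Augmenting path u1→v1 (+1); matched 1.
Augmenting path u2→v3 (+1); matched 2.
Augmenting path u3→v6 (+1); matched 3.
Augmenting path u6→v4 (+1); matched 4.
Augmenting path u7→v2 (+1); matched 5.
Augmenting path u4→v1→u1→v7 (+1); matched 6.
No augmenting path remains; maximum matching = 6.
König certificate: {u2, u7, v1, v4, v6, v7} is a vertex cover of size 6 (every listed pair touches it), so no matching can be larger.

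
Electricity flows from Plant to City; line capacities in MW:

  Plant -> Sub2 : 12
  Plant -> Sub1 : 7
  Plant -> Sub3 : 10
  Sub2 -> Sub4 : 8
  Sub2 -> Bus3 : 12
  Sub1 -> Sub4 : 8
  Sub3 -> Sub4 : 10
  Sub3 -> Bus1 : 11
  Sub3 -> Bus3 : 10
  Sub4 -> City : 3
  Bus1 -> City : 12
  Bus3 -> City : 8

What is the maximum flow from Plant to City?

Augment Plant→Sub2→Sub4→City: bottleneck 3, flow now 3.
Augment Plant→Sub2→Bus3→City: bottleneck 8, flow now 11.
Augment Plant→Sub3→Bus1→City: bottleneck 10, flow now 21.
No augmenting path remains; maximum flow = 21.
In the residual graph, reachable from Plant: {Plant, Sub2, Sub1, Sub4, Bus3}.
Min-cut edges: Plant→Sub3 (10), Sub4→City (3), Bus3→City (8); capacity 10 + 3 + 8 = 21.
This cut is saturated, so no flow can exceed 21.

21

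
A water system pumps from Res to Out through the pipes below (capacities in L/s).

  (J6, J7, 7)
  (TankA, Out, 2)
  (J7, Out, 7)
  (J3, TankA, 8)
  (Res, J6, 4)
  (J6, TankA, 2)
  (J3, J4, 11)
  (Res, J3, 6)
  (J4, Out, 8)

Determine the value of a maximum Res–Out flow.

10

Augment Res→J3→TankA→Out: bottleneck 2, flow now 2.
Augment Res→J3→J4→Out: bottleneck 4, flow now 6.
Augment Res→J6→J7→Out: bottleneck 4, flow now 10.
No augmenting path remains; maximum flow = 10.
In the residual graph, reachable from Res: {Res}.
Min-cut edges: Res→J3 (6), Res→J6 (4); capacity 6 + 4 = 10.
This cut is saturated, so no flow can exceed 10.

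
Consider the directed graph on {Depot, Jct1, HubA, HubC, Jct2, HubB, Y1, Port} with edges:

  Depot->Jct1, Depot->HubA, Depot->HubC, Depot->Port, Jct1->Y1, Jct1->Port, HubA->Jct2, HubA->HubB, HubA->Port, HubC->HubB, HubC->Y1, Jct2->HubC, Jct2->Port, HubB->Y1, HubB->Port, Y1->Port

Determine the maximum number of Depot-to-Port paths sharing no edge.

Assign every edge capacity 1; by Menger, the answer equals the max flow.
Path Depot→Port (+1); total 1.
Path Depot→Jct1→Port (+1); total 2.
Path Depot→HubA→Port (+1); total 3.
Path Depot→HubC→HubB→Port (+1); total 4.
No residual Depot→Port path; max flow = 4.
Certifying cut of size 4: {Depot→HubA, Depot→HubC, Depot→Jct1, Depot→Port}.

4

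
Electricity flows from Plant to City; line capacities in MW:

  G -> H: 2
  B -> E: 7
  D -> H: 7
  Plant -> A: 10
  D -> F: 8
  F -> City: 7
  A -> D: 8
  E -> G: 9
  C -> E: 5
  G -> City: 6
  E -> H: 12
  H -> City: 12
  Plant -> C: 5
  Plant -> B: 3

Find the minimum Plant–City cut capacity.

16

Augment Plant→A→D→F→City: bottleneck 7, flow now 7.
Augment Plant→A→D→H→City: bottleneck 1, flow now 8.
Augment Plant→B→E→G→City: bottleneck 3, flow now 11.
Augment Plant→C→E→G→City: bottleneck 3, flow now 14.
Augment Plant→C→E→H→City: bottleneck 2, flow now 16.
No augmenting path remains; maximum flow = 16.
By max-flow min-cut, the minimum cut capacity equals the max flow.
In the residual graph, reachable from Plant: {Plant, A}.
Min-cut edges: Plant→B (3), Plant→C (5), A→D (8); capacity 3 + 5 + 8 = 16.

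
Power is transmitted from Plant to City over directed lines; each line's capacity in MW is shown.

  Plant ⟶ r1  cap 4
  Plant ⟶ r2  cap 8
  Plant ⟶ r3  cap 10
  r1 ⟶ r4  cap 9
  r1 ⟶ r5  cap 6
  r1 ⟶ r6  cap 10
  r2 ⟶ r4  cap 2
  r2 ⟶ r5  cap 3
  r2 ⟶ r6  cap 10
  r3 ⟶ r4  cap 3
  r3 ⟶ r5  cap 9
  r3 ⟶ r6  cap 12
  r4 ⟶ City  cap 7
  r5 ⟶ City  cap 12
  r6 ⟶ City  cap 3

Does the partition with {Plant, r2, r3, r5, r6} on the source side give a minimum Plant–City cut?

No — its capacity is 24, but the minimum cut has capacity 22.

Given cut capacity: 4 + 2 + 3 + 12 + 3 = 24.
Augment Plant→r1→r4→City: bottleneck 4, flow now 4.
Augment Plant→r2→r4→City: bottleneck 2, flow now 6.
Augment Plant→r2→r5→City: bottleneck 3, flow now 9.
Augment Plant→r2→r6→City: bottleneck 3, flow now 12.
Augment Plant→r3→r4→City: bottleneck 1, flow now 13.
Augment Plant→r3→r5→City: bottleneck 9, flow now 22.
No augmenting path remains; maximum flow = 22.
In the residual graph, reachable from Plant: {Plant}.
Min-cut edges: Plant→r1 (4), Plant→r2 (8), Plant→r3 (10); capacity 4 + 8 + 10 = 22.
Cut capacity 24 exceeds the max flow 22, so it is not minimum.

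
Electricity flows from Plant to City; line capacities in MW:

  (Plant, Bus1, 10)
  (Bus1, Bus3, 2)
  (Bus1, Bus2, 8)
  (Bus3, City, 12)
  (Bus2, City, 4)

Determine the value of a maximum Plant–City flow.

Augment Plant→Bus1→Bus3→City: bottleneck 2, flow now 2.
Augment Plant→Bus1→Bus2→City: bottleneck 4, flow now 6.
No augmenting path remains; maximum flow = 6.
In the residual graph, reachable from Plant: {Plant, Bus1, Bus2}.
Min-cut edges: Bus1→Bus3 (2), Bus2→City (4); capacity 2 + 4 = 6.
This cut is saturated, so no flow can exceed 6.

6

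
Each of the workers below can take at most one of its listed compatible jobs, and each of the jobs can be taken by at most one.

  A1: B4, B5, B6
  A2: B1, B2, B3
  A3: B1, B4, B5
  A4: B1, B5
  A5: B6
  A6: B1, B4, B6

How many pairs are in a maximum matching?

Unit-capacity flow: source→left, listed edges, right→sink; max matching = max flow.
Augmenting path A1→B4 (+1); matched 1.
Augmenting path A2→B1 (+1); matched 2.
Augmenting path A3→B5 (+1); matched 3.
Augmenting path A5→B6 (+1); matched 4.
Augmenting path A4→B1→A2→B2 (+1); matched 5.
No augmenting path remains; maximum matching = 5.
König certificate: {A2, B1, B4, B5, B6} is a vertex cover of size 5 (every listed pair touches it), so no matching can be larger.

5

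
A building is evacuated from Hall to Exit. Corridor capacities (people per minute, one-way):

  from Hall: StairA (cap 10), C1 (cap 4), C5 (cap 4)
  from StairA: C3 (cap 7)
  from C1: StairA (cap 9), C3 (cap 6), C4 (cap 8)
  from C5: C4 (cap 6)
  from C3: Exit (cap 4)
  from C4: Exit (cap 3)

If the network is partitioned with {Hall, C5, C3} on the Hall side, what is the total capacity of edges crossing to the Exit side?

Edges leaving {Hall, C5, C3}: Hall→StairA (10), Hall→C1 (4), C5→C4 (6), C3→Exit (4).
Cut capacity = 10 + 4 + 6 + 4 = 24.

24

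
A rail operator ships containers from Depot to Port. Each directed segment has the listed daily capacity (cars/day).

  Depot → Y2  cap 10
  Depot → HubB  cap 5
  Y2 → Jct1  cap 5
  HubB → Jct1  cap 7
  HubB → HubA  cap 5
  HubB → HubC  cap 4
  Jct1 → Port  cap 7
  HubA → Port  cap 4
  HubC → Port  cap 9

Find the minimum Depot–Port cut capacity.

Augment Depot→Y2→Jct1→Port: bottleneck 5, flow now 5.
Augment Depot→HubB→Jct1→Port: bottleneck 2, flow now 7.
Augment Depot→HubB→HubA→Port: bottleneck 3, flow now 10.
No augmenting path remains; maximum flow = 10.
By max-flow min-cut, the minimum cut capacity equals the max flow.
In the residual graph, reachable from Depot: {Depot, Y2}.
Min-cut edges: Depot→HubB (5), Y2→Jct1 (5); capacity 5 + 5 = 10.

10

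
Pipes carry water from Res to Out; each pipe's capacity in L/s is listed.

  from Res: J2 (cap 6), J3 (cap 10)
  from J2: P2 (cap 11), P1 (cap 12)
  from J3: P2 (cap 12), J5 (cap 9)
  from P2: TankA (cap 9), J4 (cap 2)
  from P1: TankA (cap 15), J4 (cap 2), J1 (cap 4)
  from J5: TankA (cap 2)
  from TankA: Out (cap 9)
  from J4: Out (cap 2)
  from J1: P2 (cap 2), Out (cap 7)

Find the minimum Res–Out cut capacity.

Augment Res→J2→P2→TankA→Out: bottleneck 6, flow now 6.
Augment Res→J3→P2→TankA→Out: bottleneck 3, flow now 9.
Augment Res→J3→P2→J4→Out: bottleneck 2, flow now 11.
Augment Res→J3→P2→J2→P1→J1→Out: bottleneck 4, flow now 15. (uses reverse residual edge)
No augmenting path remains; maximum flow = 15.
By max-flow min-cut, the minimum cut capacity equals the max flow.
In the residual graph, reachable from Res: {Res, J2, J3, P2, P1, J5, TankA, J4}.
Min-cut edges: P1→J1 (4), TankA→Out (9), J4→Out (2); capacity 4 + 9 + 2 = 15.

15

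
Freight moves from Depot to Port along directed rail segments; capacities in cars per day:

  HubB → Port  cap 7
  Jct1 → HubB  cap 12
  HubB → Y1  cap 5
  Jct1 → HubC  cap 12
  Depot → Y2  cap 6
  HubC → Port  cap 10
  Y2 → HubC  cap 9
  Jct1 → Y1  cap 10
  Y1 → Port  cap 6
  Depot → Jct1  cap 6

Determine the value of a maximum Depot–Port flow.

Augment Depot→Y2→HubC→Port: bottleneck 6, flow now 6.
Augment Depot→Jct1→HubC→Port: bottleneck 4, flow now 10.
Augment Depot→Jct1→Y1→Port: bottleneck 2, flow now 12.
No augmenting path remains; maximum flow = 12.
In the residual graph, reachable from Depot: {Depot}.
Min-cut edges: Depot→Y2 (6), Depot→Jct1 (6); capacity 6 + 6 = 12.
This cut is saturated, so no flow can exceed 12.

12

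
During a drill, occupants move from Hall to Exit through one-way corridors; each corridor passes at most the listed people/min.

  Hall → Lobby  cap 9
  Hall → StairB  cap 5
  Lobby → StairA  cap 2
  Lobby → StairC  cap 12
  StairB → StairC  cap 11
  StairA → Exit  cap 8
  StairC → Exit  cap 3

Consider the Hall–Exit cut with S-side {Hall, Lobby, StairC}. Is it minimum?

No — its capacity is 10, but the minimum cut has capacity 5.

Given cut capacity: 5 + 2 + 3 = 10.
Augment Hall→Lobby→StairA→Exit: bottleneck 2, flow now 2.
Augment Hall→Lobby→StairC→Exit: bottleneck 3, flow now 5.
No augmenting path remains; maximum flow = 5.
In the residual graph, reachable from Hall: {Hall, Lobby, StairB, StairC}.
Min-cut edges: Lobby→StairA (2), StairC→Exit (3); capacity 2 + 3 = 5.
Cut capacity 10 exceeds the max flow 5, so it is not minimum.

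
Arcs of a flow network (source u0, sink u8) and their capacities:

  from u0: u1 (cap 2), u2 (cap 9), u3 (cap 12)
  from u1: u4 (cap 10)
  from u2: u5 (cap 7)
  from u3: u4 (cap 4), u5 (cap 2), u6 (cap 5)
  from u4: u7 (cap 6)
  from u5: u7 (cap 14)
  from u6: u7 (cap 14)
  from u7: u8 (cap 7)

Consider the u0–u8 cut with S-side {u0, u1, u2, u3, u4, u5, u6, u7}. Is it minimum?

Given cut capacity: 7 = 7.
Augment u0→u1→u4→u7→u8: bottleneck 2, flow now 2.
Augment u0→u2→u5→u7→u8: bottleneck 5, flow now 7.
No augmenting path remains; maximum flow = 7.
Cut capacity 7 equals the max flow, so it is a minimum cut.

Yes — it is a minimum cut (capacity 7).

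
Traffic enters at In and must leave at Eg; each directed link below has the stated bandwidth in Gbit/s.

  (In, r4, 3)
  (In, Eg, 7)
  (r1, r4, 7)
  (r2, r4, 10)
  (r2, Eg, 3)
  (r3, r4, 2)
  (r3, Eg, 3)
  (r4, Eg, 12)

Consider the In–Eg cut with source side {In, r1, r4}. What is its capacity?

Edges leaving {In, r1, r4}: In→Eg (7), r4→Eg (12).
Cut capacity = 7 + 12 = 19.

19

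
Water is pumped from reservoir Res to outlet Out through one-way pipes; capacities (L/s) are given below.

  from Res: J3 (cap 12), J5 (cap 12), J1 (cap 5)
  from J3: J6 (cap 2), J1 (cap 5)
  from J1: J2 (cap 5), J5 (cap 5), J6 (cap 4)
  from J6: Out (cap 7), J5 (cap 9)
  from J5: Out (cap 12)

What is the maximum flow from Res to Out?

Augment Res→J5→Out: bottleneck 12, flow now 12.
Augment Res→J3→J6→Out: bottleneck 2, flow now 14.
Augment Res→J1→J6→Out: bottleneck 4, flow now 18.
No augmenting path remains; maximum flow = 18.
In the residual graph, reachable from Res: {Res, J3, J1, J5, J2}.
Min-cut edges: J3→J6 (2), J1→J6 (4), J5→Out (12); capacity 2 + 4 + 12 = 18.
This cut is saturated, so no flow can exceed 18.

18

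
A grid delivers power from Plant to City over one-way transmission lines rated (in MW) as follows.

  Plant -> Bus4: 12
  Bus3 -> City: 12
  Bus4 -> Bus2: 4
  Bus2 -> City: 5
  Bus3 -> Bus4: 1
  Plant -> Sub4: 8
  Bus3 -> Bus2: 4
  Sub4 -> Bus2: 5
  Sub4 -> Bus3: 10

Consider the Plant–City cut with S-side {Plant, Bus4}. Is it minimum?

Yes — it is a minimum cut (capacity 12).

Given cut capacity: 8 + 4 = 12.
Augment Plant→Sub4→Bus2→City: bottleneck 5, flow now 5.
Augment Plant→Sub4→Bus3→City: bottleneck 3, flow now 8.
Augment Plant→Bus4→Bus2→Sub4→Bus3→City: bottleneck 4, flow now 12. (uses reverse residual edge)
No augmenting path remains; maximum flow = 12.
Cut capacity 12 equals the max flow, so it is a minimum cut.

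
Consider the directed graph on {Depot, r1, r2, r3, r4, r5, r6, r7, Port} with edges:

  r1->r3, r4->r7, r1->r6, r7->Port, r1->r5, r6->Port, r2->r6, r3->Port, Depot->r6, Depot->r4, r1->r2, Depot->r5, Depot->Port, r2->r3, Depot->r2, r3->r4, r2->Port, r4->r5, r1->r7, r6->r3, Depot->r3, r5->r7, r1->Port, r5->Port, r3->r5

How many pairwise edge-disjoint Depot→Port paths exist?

6

Assign every edge capacity 1; by Menger, the answer equals the max flow.
Path Depot→Port (+1); total 1.
Path Depot→r2→Port (+1); total 2.
Path Depot→r3→Port (+1); total 3.
Path Depot→r5→Port (+1); total 4.
Path Depot→r6→Port (+1); total 5.
Path Depot→r4→r7→Port (+1); total 6.
No residual Depot→Port path; max flow = 6.
Certifying cut of size 6: {Depot→Port, Depot→r2, Depot→r3, Depot→r4, Depot→r5, Depot→r6}.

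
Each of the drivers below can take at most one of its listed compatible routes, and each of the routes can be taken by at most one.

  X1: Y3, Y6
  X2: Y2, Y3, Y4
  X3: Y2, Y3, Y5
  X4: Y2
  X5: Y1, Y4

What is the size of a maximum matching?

Unit-capacity flow: source→left, listed edges, right→sink; max matching = max flow.
Augmenting path X1→Y3 (+1); matched 1.
Augmenting path X2→Y2 (+1); matched 2.
Augmenting path X3→Y5 (+1); matched 3.
Augmenting path X5→Y1 (+1); matched 4.
Augmenting path X4→Y2→X2→Y4 (+1); matched 5.
No augmenting path remains; maximum matching = 5.
König certificate: {X1, X2, X3, X4, X5} is a vertex cover of size 5 (every listed pair touches it), so no matching can be larger.

5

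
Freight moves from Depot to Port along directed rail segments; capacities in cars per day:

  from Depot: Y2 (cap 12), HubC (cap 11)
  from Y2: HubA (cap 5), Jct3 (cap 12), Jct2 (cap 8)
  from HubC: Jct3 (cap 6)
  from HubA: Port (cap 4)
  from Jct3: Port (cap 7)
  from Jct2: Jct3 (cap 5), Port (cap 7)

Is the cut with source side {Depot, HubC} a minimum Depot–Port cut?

Yes — it is a minimum cut (capacity 18).

Given cut capacity: 12 + 6 = 18.
Augment Depot→Y2→HubA→Port: bottleneck 4, flow now 4.
Augment Depot→Y2→Jct3→Port: bottleneck 7, flow now 11.
Augment Depot→Y2→Jct2→Port: bottleneck 1, flow now 12.
Augment Depot→HubC→Jct3→Y2→Jct2→Port: bottleneck 6, flow now 18. (uses reverse residual edge)
No augmenting path remains; maximum flow = 18.
Cut capacity 18 equals the max flow, so it is a minimum cut.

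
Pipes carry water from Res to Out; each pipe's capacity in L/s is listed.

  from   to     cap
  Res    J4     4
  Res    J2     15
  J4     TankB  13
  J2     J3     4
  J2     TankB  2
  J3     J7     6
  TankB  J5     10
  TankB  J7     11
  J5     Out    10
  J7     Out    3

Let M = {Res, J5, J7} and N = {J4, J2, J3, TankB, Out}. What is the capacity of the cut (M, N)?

Edges leaving {Res, J5, J7}: Res→J4 (4), Res→J2 (15), J5→Out (10), J7→Out (3).
Cut capacity = 4 + 15 + 10 + 3 = 32.

32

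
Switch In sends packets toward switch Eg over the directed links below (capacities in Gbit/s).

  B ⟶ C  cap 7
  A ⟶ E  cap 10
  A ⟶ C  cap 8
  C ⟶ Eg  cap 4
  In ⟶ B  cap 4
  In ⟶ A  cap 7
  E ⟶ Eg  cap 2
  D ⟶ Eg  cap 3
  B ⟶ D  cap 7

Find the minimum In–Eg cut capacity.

Augment In→A→C→Eg: bottleneck 4, flow now 4.
Augment In→A→E→Eg: bottleneck 2, flow now 6.
Augment In→B→D→Eg: bottleneck 3, flow now 9.
No augmenting path remains; maximum flow = 9.
By max-flow min-cut, the minimum cut capacity equals the max flow.
In the residual graph, reachable from In: {In, A, B, C, D, E}.
Min-cut edges: C→Eg (4), D→Eg (3), E→Eg (2); capacity 4 + 3 + 2 = 9.

9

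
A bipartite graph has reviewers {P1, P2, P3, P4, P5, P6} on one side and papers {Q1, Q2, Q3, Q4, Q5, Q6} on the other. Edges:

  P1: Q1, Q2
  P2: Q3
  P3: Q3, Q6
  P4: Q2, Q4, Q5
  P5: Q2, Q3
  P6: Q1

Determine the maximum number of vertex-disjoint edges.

Unit-capacity flow: source→left, listed edges, right→sink; max matching = max flow.
Augmenting path P1→Q1 (+1); matched 1.
Augmenting path P2→Q3 (+1); matched 2.
Augmenting path P3→Q6 (+1); matched 3.
Augmenting path P4→Q2 (+1); matched 4.
Augmenting path P5→Q2→P4→Q4 (+1); matched 5.
No augmenting path remains; maximum matching = 5.
König certificate: {P3, P4, Q1, Q2, Q3} is a vertex cover of size 5 (every listed pair touches it), so no matching can be larger.

5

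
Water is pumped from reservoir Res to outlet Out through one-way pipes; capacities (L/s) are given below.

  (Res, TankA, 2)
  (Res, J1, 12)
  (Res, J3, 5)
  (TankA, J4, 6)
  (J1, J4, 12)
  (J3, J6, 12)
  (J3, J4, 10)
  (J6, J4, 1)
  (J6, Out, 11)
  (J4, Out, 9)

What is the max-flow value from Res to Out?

14

Augment Res→TankA→J4→Out: bottleneck 2, flow now 2.
Augment Res→J1→J4→Out: bottleneck 7, flow now 9.
Augment Res→J3→J6→Out: bottleneck 5, flow now 14.
No augmenting path remains; maximum flow = 14.
In the residual graph, reachable from Res: {Res, TankA, J1, J4}.
Min-cut edges: Res→J3 (5), J4→Out (9); capacity 5 + 9 = 14.
This cut is saturated, so no flow can exceed 14.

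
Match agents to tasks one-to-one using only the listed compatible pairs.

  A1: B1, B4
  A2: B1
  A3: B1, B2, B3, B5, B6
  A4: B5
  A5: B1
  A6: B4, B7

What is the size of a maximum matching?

Unit-capacity flow: source→left, listed edges, right→sink; max matching = max flow.
Augmenting path A1→B1 (+1); matched 1.
Augmenting path A3→B2 (+1); matched 2.
Augmenting path A4→B5 (+1); matched 3.
Augmenting path A6→B4 (+1); matched 4.
Augmenting path A2→B1→A1→B4→A6→B7 (+1); matched 5.
No augmenting path remains; maximum matching = 5.
König certificate: {A1, A3, A4, A6, B1} is a vertex cover of size 5 (every listed pair touches it), so no matching can be larger.

5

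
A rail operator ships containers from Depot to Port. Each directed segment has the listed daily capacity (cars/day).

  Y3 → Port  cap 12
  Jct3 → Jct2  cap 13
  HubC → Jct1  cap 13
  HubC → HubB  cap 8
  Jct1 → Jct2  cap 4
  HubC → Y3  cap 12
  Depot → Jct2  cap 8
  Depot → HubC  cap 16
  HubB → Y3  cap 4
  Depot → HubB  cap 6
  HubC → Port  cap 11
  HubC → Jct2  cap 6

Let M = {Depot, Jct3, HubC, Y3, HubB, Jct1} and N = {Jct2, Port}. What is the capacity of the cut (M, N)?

54

Edges leaving {Depot, Jct3, HubC, Y3, HubB, Jct1}: Depot→Jct2 (8), Jct3→Jct2 (13), HubC→Jct2 (6), HubC→Port (11), Y3→Port (12), Jct1→Jct2 (4).
Cut capacity = 8 + 13 + 6 + 11 + 12 + 4 = 54.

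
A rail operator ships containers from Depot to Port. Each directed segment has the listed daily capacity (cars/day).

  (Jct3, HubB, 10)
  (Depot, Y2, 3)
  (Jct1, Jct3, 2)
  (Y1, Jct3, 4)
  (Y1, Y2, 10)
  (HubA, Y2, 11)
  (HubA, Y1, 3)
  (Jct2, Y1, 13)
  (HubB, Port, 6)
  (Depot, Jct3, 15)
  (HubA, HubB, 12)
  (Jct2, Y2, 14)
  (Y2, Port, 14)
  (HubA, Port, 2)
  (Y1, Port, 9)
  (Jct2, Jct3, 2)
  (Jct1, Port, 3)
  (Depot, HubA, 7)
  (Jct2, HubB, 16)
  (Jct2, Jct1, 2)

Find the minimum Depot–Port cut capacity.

16

Augment Depot→HubA→Port: bottleneck 2, flow now 2.
Augment Depot→Y2→Port: bottleneck 3, flow now 5.
Augment Depot→HubA→Y1→Port: bottleneck 3, flow now 8.
Augment Depot→HubA→Y2→Port: bottleneck 2, flow now 10.
Augment Depot→Jct3→HubB→Port: bottleneck 6, flow now 16.
No augmenting path remains; maximum flow = 16.
By max-flow min-cut, the minimum cut capacity equals the max flow.
In the residual graph, reachable from Depot: {Depot, Jct3, HubB}.
Min-cut edges: Depot→HubA (7), Depot→Y2 (3), HubB→Port (6); capacity 7 + 3 + 6 = 16.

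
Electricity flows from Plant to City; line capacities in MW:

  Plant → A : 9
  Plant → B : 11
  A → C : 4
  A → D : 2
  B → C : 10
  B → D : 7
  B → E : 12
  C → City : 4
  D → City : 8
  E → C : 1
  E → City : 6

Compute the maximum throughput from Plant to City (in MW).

Augment Plant→A→C→City: bottleneck 4, flow now 4.
Augment Plant→A→D→City: bottleneck 2, flow now 6.
Augment Plant→B→D→City: bottleneck 6, flow now 12.
Augment Plant→B→E→City: bottleneck 5, flow now 17.
No augmenting path remains; maximum flow = 17.
In the residual graph, reachable from Plant: {Plant, A}.
Min-cut edges: Plant→B (11), A→C (4), A→D (2); capacity 11 + 4 + 2 = 17.
This cut is saturated, so no flow can exceed 17.

17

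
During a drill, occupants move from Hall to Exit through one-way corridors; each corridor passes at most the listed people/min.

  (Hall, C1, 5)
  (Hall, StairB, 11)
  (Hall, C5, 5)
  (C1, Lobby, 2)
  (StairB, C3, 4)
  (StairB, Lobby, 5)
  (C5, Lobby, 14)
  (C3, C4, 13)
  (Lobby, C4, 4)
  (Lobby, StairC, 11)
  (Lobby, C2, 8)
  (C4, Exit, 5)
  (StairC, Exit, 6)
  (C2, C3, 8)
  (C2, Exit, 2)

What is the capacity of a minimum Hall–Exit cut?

Augment Hall→C1→Lobby→C4→Exit: bottleneck 2, flow now 2.
Augment Hall→StairB→C3→C4→Exit: bottleneck 3, flow now 5.
Augment Hall→StairB→Lobby→StairC→Exit: bottleneck 5, flow now 10.
Augment Hall→C5→Lobby→StairC→Exit: bottleneck 1, flow now 11.
Augment Hall→C5→Lobby→C2→Exit: bottleneck 2, flow now 13.
No augmenting path remains; maximum flow = 13.
By max-flow min-cut, the minimum cut capacity equals the max flow.
In the residual graph, reachable from Hall: {Hall, C1, StairB, C5, C3, Lobby, C4, StairC, C2}.
Min-cut edges: C4→Exit (5), StairC→Exit (6), C2→Exit (2); capacity 5 + 6 + 2 = 13.

13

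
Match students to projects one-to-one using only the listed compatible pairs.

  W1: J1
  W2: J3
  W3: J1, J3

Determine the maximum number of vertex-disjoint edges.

Unit-capacity flow: source→left, listed edges, right→sink; max matching = max flow.
Augmenting path W1→J1 (+1); matched 1.
Augmenting path W2→J3 (+1); matched 2.
No augmenting path remains; maximum matching = 2.
König certificate: {J1, J3} is a vertex cover of size 2 (every listed pair touches it), so no matching can be larger.

2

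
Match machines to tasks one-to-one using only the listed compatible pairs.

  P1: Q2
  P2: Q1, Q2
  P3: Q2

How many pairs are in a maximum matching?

2

Unit-capacity flow: source→left, listed edges, right→sink; max matching = max flow.
Augmenting path P1→Q2 (+1); matched 1.
Augmenting path P2→Q1 (+1); matched 2.
No augmenting path remains; maximum matching = 2.
König certificate: {P2, Q2} is a vertex cover of size 2 (every listed pair touches it), so no matching can be larger.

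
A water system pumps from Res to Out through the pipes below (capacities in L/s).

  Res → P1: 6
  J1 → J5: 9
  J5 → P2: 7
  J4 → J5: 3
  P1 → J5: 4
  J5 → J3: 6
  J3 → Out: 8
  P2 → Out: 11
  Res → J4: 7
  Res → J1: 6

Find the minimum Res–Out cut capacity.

Augment Res→P1→J5→J3→Out: bottleneck 4, flow now 4.
Augment Res→J4→J5→J3→Out: bottleneck 2, flow now 6.
Augment Res→J4→J5→P2→Out: bottleneck 1, flow now 7.
Augment Res→J1→J5→P2→Out: bottleneck 6, flow now 13.
No augmenting path remains; maximum flow = 13.
By max-flow min-cut, the minimum cut capacity equals the max flow.
In the residual graph, reachable from Res: {Res, P1, J4}.
Min-cut edges: Res→J1 (6), P1→J5 (4), J4→J5 (3); capacity 6 + 4 + 3 = 13.

13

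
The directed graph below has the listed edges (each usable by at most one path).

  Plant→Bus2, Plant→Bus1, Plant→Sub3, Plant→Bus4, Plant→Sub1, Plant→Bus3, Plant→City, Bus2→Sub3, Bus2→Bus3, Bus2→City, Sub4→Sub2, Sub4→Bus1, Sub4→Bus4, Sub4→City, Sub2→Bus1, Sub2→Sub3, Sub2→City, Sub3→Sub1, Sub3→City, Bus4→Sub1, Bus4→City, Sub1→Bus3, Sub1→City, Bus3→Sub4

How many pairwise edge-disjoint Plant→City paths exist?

Assign every edge capacity 1; by Menger, the answer equals the max flow.
Path Plant→City (+1); total 1.
Path Plant→Bus2→City (+1); total 2.
Path Plant→Sub3→City (+1); total 3.
Path Plant→Bus4→City (+1); total 4.
Path Plant→Sub1→City (+1); total 5.
Path Plant→Bus3→Sub4→City (+1); total 6.
No residual Plant→City path; max flow = 6.
Certifying cut of size 6: {Plant→Bus2, Plant→Bus3, Plant→Bus4, Plant→City, Plant→Sub1, Plant→Sub3}.

6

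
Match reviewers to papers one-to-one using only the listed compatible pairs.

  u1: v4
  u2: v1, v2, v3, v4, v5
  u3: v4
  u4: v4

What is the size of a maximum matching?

Unit-capacity flow: source→left, listed edges, right→sink; max matching = max flow.
Augmenting path u1→v4 (+1); matched 1.
Augmenting path u2→v1 (+1); matched 2.
No augmenting path remains; maximum matching = 2.
König certificate: {u2, v4} is a vertex cover of size 2 (every listed pair touches it), so no matching can be larger.

2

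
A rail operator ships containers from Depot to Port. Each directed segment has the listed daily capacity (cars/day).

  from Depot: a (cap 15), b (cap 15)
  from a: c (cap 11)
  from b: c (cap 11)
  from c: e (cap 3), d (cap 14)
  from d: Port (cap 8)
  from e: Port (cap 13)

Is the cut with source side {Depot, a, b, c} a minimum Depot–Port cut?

Given cut capacity: 14 + 3 = 17.
Augment Depot→a→c→d→Port: bottleneck 8, flow now 8.
Augment Depot→a→c→e→Port: bottleneck 3, flow now 11.
No augmenting path remains; maximum flow = 11.
In the residual graph, reachable from Depot: {Depot, a, b, c, d}.
Min-cut edges: c→e (3), d→Port (8); capacity 3 + 8 = 11.
Cut capacity 17 exceeds the max flow 11, so it is not minimum.

No — its capacity is 17, but the minimum cut has capacity 11.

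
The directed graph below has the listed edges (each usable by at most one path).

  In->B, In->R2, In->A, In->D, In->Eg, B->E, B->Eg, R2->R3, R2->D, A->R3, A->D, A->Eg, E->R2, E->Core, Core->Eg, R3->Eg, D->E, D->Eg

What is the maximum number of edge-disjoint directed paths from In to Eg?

5

Assign every edge capacity 1; by Menger, the answer equals the max flow.
Path In→Eg (+1); total 1.
Path In→B→Eg (+1); total 2.
Path In→A→Eg (+1); total 3.
Path In→D→Eg (+1); total 4.
Path In→R2→R3→Eg (+1); total 5.
No residual In→Eg path; max flow = 5.
Certifying cut of size 5: {In→A, In→B, In→D, In→Eg, In→R2}.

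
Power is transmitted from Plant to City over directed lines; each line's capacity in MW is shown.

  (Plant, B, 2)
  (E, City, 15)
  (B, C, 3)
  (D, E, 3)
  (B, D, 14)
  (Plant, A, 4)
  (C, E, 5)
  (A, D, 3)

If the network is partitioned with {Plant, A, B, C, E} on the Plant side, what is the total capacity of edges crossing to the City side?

32

Edges leaving {Plant, A, B, C, E}: A→D (3), B→D (14), E→City (15).
Cut capacity = 3 + 14 + 15 = 32.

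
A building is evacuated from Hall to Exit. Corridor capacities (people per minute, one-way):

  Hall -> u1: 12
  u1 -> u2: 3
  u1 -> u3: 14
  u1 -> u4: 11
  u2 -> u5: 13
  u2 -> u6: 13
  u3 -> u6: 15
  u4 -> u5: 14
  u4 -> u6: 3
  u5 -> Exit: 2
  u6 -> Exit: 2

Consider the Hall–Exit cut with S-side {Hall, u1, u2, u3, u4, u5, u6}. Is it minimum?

Given cut capacity: 2 + 2 = 4.
Augment Hall→u1→u2→u5→Exit: bottleneck 2, flow now 2.
Augment Hall→u1→u2→u6→Exit: bottleneck 1, flow now 3.
Augment Hall→u1→u3→u6→Exit: bottleneck 1, flow now 4.
No augmenting path remains; maximum flow = 4.
Cut capacity 4 equals the max flow, so it is a minimum cut.

Yes — it is a minimum cut (capacity 4).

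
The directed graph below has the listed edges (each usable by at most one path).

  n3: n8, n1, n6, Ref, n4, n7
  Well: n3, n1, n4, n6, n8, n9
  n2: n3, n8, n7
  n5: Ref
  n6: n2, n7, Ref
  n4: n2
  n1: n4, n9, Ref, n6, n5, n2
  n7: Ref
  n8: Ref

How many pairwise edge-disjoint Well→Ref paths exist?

Assign every edge capacity 1; by Menger, the answer equals the max flow.
Path Well→n1→Ref (+1); total 1.
Path Well→n3→Ref (+1); total 2.
Path Well→n6→Ref (+1); total 3.
Path Well→n8→Ref (+1); total 4.
Path Well→n4→n2→n7→Ref (+1); total 5.
No residual Well→Ref path; max flow = 5.
Certifying cut of size 5: {Well→n1, Well→n3, Well→n4, Well→n6, Well→n8}.

5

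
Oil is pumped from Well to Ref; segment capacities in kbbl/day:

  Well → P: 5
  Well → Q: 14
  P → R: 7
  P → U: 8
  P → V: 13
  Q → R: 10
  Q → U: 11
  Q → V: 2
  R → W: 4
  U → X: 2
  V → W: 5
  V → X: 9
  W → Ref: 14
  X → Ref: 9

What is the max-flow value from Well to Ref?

13

Augment Well→P→R→W→Ref: bottleneck 4, flow now 4.
Augment Well→P→U→X→Ref: bottleneck 1, flow now 5.
Augment Well→Q→U→X→Ref: bottleneck 1, flow now 6.
Augment Well→Q→V→W→Ref: bottleneck 2, flow now 8.
Augment Well→Q→R→P→V→W→Ref: bottleneck 3, flow now 11. (uses reverse residual edge)
Augment Well→Q→R→P→V→X→Ref: bottleneck 1, flow now 12. (uses reverse residual edge)
Augment Well→Q→U→P→V→X→Ref: bottleneck 1, flow now 13. (uses reverse residual edge)
No augmenting path remains; maximum flow = 13.
In the residual graph, reachable from Well: {Well, Q, R, U}.
Min-cut edges: Well→P (5), Q→V (2), R→W (4), U→X (2); capacity 5 + 2 + 4 + 2 = 13.
This cut is saturated, so no flow can exceed 13.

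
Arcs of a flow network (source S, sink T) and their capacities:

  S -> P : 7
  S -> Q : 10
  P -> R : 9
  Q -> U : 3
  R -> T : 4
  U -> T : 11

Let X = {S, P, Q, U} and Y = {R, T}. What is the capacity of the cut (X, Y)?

20

Edges leaving {S, P, Q, U}: P→R (9), U→T (11).
Cut capacity = 9 + 11 = 20.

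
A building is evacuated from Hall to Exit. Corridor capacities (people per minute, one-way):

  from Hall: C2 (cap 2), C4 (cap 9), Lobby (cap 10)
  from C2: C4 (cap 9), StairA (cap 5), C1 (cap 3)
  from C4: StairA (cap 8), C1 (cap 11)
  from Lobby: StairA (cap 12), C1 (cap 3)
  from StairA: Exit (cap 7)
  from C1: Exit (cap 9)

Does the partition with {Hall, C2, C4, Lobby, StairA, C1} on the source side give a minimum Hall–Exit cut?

Given cut capacity: 7 + 9 = 16.
Augment Hall→C2→StairA→Exit: bottleneck 2, flow now 2.
Augment Hall→C4→StairA→Exit: bottleneck 5, flow now 7.
Augment Hall→C4→C1→Exit: bottleneck 4, flow now 11.
Augment Hall→Lobby→C1→Exit: bottleneck 3, flow now 14.
Augment Hall→Lobby→StairA→C2→C1→Exit: bottleneck 2, flow now 16. (uses reverse residual edge)
No augmenting path remains; maximum flow = 16.
Cut capacity 16 equals the max flow, so it is a minimum cut.

Yes — it is a minimum cut (capacity 16).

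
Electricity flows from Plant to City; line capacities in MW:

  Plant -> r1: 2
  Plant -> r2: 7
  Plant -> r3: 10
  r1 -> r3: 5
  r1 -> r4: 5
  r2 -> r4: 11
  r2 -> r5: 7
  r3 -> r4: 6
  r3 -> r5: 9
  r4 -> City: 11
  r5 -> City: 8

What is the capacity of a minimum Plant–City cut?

Augment Plant→r1→r4→City: bottleneck 2, flow now 2.
Augment Plant→r2→r4→City: bottleneck 7, flow now 9.
Augment Plant→r3→r4→City: bottleneck 2, flow now 11.
Augment Plant→r3→r5→City: bottleneck 8, flow now 19.
No augmenting path remains; maximum flow = 19.
By max-flow min-cut, the minimum cut capacity equals the max flow.
In the residual graph, reachable from Plant: {Plant}.
Min-cut edges: Plant→r1 (2), Plant→r2 (7), Plant→r3 (10); capacity 2 + 7 + 10 = 19.

19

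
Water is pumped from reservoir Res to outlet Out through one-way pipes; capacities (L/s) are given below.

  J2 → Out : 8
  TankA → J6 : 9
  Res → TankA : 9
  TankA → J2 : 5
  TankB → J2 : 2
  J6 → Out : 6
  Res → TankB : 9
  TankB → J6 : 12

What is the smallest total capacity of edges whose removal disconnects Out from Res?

13

Augment Res→TankB→J6→Out: bottleneck 6, flow now 6.
Augment Res→TankB→J2→Out: bottleneck 2, flow now 8.
Augment Res→TankA→J2→Out: bottleneck 5, flow now 13.
No augmenting path remains; maximum flow = 13.
By max-flow min-cut, the minimum cut capacity equals the max flow.
In the residual graph, reachable from Res: {Res, TankB, TankA, J6}.
Min-cut edges: TankB→J2 (2), TankA→J2 (5), J6→Out (6); capacity 2 + 5 + 6 = 13.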